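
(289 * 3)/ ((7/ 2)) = 1734/ 7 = 247.71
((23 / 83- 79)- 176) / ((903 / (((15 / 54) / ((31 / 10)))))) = -17050 / 674541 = -0.03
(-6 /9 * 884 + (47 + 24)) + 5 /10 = -3107 /6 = -517.83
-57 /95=-3 /5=-0.60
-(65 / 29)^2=-4225 / 841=-5.02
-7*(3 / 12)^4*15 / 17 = -105 / 4352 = -0.02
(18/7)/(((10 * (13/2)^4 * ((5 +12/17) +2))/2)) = 4896/130952185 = 0.00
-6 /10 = -3 /5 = -0.60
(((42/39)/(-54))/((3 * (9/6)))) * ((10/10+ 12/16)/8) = -49/50544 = -0.00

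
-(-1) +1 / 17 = 18 / 17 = 1.06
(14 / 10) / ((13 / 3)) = 21 / 65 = 0.32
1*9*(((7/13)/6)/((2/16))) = 84/13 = 6.46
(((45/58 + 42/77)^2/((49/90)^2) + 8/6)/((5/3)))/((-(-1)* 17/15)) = 15883515957/4153578737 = 3.82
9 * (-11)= -99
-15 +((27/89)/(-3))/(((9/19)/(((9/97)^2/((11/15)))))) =-138194250/9211411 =-15.00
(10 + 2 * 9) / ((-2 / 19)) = -266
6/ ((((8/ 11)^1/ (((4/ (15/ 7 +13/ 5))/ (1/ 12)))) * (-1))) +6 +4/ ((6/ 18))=-65.49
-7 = -7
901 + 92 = 993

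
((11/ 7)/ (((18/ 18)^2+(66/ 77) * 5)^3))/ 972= 539/ 49234716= 0.00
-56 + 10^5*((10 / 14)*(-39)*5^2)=-487500392 / 7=-69642913.14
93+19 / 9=856 / 9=95.11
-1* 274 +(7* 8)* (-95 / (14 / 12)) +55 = -4779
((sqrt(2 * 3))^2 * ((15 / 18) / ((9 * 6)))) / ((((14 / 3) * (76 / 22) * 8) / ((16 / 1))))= 55 / 4788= 0.01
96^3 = 884736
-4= -4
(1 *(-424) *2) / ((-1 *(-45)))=-848 / 45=-18.84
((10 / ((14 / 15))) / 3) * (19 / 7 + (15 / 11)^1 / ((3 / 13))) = 16600 / 539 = 30.80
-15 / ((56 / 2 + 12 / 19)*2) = -285 / 1088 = -0.26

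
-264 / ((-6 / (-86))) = -3784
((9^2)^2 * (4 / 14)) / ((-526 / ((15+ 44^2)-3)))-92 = -12950200 / 1841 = -7034.33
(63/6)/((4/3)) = 63/8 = 7.88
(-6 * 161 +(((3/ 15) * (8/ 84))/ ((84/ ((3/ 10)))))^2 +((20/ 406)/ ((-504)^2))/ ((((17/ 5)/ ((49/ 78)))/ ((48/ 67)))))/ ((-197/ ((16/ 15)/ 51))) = 806713601958077873/ 7865927367165196875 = 0.10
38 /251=0.15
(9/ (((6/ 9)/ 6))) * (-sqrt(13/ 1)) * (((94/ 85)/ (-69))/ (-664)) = -1269 * sqrt(13)/ 649060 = -0.01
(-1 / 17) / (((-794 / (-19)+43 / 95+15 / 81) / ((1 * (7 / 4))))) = -17955 / 7400168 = -0.00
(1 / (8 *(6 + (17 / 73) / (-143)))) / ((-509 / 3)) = -31317 / 254976424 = -0.00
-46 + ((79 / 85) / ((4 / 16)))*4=-2646 / 85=-31.13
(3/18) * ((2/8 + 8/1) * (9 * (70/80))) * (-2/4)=-693/128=-5.41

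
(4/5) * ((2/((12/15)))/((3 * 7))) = 2/21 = 0.10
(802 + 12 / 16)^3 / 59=33107082931 / 3776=8767765.61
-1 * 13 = -13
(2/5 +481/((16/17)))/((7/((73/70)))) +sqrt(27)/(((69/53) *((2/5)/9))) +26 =2385 *sqrt(3)/46 +4006141/39200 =192.00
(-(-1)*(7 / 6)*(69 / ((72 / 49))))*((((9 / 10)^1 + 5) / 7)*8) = 66493 / 180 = 369.41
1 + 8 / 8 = 2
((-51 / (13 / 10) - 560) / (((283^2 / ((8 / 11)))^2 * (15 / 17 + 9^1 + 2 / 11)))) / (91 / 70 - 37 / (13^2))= -550908800 / 121301619180705117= -0.00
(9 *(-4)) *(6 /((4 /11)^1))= -594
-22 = -22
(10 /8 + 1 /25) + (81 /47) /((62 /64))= 447153 /145700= 3.07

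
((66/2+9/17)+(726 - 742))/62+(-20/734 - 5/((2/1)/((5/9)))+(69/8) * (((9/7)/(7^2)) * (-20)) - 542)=-547.66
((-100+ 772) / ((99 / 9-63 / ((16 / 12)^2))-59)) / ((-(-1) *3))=-3584 / 1335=-2.68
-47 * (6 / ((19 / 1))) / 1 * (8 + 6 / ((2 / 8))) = -9024 / 19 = -474.95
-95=-95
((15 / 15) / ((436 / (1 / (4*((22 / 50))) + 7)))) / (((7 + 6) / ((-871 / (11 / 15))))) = -334665 / 211024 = -1.59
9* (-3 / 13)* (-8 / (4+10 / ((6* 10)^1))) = 1296 / 325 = 3.99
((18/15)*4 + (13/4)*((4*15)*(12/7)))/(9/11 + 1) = 32637/175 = 186.50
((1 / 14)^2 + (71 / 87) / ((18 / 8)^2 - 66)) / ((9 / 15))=-137831 / 9975420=-0.01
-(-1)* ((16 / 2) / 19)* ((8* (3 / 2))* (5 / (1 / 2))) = 960 / 19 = 50.53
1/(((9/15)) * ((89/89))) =5/3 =1.67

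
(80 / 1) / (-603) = -80 / 603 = -0.13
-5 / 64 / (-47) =5 / 3008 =0.00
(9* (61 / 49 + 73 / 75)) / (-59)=-24456 / 72275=-0.34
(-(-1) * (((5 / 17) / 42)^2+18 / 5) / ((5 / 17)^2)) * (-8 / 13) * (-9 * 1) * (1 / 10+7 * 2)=99529221 / 30625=3249.93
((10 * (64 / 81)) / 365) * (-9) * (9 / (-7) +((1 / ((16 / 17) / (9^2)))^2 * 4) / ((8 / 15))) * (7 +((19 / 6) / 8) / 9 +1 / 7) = -480755540869 / 6181056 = -77778.87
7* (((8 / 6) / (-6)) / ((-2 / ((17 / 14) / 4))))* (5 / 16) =0.07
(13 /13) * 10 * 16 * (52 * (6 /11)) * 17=848640 /11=77149.09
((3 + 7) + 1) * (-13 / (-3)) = 143 / 3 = 47.67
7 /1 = 7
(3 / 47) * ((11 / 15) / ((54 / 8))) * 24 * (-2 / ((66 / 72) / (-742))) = 189952 / 705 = 269.44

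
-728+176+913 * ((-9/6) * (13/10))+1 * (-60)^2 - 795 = 9453/20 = 472.65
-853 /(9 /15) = -4265 /3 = -1421.67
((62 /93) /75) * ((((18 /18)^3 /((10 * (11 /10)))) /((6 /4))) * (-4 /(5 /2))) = -32 /37125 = -0.00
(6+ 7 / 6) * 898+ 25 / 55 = 212392 / 33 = 6436.12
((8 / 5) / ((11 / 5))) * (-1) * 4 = -2.91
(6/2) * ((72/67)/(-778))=-108/26063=-0.00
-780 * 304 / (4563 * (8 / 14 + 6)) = -21280 / 2691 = -7.91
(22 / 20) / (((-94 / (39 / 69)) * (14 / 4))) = -143 / 75670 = -0.00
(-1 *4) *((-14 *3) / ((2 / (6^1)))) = 504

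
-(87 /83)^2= -7569 /6889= -1.10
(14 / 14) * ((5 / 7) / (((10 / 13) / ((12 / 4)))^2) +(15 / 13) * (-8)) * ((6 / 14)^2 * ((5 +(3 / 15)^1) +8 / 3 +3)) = 1453797 / 445900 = 3.26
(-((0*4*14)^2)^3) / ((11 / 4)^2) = 0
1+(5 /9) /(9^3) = 6566 /6561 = 1.00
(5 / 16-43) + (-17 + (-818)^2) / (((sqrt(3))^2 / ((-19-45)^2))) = 43850594303 / 48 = 913554047.98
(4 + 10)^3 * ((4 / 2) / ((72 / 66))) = 15092 / 3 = 5030.67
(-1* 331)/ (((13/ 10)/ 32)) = -105920/ 13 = -8147.69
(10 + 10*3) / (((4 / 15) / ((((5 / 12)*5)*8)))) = 2500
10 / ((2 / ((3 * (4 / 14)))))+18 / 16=303 / 56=5.41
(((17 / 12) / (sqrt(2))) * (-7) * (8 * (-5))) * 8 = 4760 * sqrt(2) / 3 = 2243.89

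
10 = 10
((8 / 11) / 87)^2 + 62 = 56782702 / 915849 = 62.00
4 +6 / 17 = 74 / 17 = 4.35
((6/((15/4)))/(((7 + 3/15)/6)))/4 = 0.33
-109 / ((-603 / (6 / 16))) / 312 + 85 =42644269 / 501696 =85.00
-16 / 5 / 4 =-4 / 5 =-0.80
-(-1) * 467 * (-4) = -1868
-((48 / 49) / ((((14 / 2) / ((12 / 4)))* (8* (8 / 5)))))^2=-2025 / 1882384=-0.00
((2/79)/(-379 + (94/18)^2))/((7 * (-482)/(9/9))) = 81/3796947770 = 0.00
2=2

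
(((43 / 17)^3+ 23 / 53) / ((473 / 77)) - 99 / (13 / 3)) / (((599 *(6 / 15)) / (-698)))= 5115786397005 / 87188913149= 58.67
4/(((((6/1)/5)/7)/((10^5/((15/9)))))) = 1400000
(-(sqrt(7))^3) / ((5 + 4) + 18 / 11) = -77 * sqrt(7) / 117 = -1.74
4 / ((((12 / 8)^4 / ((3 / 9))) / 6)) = 128 / 81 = 1.58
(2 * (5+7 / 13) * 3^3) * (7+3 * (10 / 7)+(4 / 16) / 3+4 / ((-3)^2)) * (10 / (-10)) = -24732 / 7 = -3533.14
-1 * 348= -348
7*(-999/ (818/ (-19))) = 132867/ 818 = 162.43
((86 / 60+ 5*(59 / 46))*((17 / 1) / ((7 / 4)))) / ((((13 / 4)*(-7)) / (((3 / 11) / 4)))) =-184076 / 805805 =-0.23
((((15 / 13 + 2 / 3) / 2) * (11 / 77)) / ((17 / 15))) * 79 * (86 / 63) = 1205935 / 97461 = 12.37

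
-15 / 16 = -0.94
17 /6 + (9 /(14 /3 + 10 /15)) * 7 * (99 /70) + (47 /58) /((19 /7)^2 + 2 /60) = 2975571689 /151435680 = 19.65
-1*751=-751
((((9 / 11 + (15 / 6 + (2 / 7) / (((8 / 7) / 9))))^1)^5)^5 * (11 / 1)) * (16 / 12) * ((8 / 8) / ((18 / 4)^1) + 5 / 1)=336528591031215373066.09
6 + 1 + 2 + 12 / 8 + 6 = 33 / 2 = 16.50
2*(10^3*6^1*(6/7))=72000/7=10285.71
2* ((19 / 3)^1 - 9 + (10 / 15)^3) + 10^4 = 269872 / 27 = 9995.26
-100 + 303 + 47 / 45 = 9182 / 45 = 204.04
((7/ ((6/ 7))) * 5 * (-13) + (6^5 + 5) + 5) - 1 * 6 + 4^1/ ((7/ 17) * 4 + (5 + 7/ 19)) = 49283711/ 6798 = 7249.74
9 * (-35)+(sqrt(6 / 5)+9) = -306+sqrt(30) / 5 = -304.90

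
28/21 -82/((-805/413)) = 14974/345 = 43.40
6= 6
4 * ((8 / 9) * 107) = 3424 / 9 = 380.44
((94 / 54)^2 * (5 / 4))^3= 1347401916125 / 24794911296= 54.34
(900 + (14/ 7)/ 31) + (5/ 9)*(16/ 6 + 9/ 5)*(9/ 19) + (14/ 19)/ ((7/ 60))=1603651/ 1767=907.56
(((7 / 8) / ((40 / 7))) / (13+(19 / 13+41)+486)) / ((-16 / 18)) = -5733 / 18019840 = -0.00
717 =717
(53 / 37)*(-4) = -5.73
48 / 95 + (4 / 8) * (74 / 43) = 5579 / 4085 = 1.37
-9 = -9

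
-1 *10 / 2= -5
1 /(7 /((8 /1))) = 8 /7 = 1.14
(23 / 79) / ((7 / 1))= 23 / 553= 0.04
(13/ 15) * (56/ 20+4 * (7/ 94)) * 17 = 160888/ 3525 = 45.64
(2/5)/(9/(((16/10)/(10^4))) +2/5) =1/140626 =0.00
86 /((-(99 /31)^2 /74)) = -6115804 /9801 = -624.00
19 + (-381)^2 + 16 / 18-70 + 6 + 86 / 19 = 24815762 / 171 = 145121.42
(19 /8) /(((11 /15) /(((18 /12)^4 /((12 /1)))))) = 7695 /5632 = 1.37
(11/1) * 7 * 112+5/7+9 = 8633.71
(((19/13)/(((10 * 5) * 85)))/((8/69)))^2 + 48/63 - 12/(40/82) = -97799182306859/4102644000000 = -23.84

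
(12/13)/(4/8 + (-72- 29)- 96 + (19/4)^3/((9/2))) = -3456/646529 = -0.01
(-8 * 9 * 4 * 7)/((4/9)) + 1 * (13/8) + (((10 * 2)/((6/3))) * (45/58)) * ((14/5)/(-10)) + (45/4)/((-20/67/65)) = -6986.23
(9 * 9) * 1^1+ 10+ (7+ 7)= 105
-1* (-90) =90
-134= -134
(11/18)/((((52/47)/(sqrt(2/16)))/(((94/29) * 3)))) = 24299 * sqrt(2)/18096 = 1.90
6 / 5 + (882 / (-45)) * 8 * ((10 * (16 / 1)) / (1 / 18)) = -2257914 / 5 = -451582.80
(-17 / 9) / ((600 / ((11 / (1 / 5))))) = -187 / 1080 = -0.17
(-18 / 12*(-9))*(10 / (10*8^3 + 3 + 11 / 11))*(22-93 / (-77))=0.61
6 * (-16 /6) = -16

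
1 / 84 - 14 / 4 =-293 / 84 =-3.49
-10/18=-5/9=-0.56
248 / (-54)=-124 / 27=-4.59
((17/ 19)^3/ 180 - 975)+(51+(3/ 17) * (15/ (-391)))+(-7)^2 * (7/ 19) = -7434697319969/ 8206519140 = -905.95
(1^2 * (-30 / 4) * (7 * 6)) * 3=-945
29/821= 0.04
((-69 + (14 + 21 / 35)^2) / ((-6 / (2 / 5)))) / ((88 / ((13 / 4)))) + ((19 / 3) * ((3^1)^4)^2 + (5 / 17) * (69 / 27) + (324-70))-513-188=69182065637 / 1683000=41106.40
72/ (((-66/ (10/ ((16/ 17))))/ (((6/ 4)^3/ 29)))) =-6885/ 5104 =-1.35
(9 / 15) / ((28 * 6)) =1 / 280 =0.00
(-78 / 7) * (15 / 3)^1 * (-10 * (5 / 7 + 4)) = 128700 / 49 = 2626.53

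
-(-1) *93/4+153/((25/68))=43941/100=439.41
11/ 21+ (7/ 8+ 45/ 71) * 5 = 96233/ 11928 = 8.07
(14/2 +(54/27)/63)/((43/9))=443/301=1.47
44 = 44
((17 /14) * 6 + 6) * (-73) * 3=-20367 /7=-2909.57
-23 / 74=-0.31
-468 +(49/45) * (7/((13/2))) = -273094/585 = -466.83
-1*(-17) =17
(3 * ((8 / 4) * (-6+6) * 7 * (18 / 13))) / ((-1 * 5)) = 0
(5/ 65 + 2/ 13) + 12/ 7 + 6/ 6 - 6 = -278/ 91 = -3.05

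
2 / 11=0.18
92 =92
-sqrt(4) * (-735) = 1470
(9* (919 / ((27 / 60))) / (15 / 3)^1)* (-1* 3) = -11028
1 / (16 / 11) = 11 / 16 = 0.69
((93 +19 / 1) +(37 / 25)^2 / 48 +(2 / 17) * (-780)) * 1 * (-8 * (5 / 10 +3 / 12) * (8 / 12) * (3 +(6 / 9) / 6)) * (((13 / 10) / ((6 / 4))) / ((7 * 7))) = -4.46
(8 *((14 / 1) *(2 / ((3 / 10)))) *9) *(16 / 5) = 21504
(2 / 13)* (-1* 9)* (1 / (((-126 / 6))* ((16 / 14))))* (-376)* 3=-846 / 13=-65.08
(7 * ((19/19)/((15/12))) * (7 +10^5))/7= 400028/5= 80005.60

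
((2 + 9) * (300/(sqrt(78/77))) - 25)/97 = -25/97 + 550 * sqrt(6006)/1261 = 33.54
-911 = -911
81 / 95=0.85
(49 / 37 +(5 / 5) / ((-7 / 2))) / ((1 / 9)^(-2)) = 269 / 20979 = 0.01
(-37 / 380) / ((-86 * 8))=37 / 261440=0.00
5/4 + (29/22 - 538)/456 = 0.07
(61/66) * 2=61/33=1.85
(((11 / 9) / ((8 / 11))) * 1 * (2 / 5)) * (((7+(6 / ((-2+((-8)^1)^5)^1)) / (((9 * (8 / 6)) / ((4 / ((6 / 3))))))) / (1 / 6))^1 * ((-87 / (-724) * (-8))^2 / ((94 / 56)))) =67613784084 / 4349841775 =15.54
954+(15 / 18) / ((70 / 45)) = 26727 / 28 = 954.54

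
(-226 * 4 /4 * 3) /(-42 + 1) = 678 /41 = 16.54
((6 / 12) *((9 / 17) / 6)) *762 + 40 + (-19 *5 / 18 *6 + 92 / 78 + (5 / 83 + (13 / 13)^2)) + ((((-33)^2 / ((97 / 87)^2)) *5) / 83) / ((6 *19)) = 439284103208 / 9837589359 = 44.65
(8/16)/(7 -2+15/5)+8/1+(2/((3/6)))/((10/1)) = 677/80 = 8.46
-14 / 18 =-0.78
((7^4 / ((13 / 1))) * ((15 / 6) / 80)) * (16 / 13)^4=4917248 / 371293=13.24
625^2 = 390625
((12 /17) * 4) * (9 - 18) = -432 /17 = -25.41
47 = 47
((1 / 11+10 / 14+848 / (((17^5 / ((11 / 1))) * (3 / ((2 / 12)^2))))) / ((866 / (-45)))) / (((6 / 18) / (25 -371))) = 4748550710 / 109328989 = 43.43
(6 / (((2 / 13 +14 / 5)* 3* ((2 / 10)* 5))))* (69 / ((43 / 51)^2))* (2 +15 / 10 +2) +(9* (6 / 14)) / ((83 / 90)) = 25138928025 / 68753216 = 365.64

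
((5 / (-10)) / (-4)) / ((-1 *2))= -1 / 16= -0.06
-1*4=-4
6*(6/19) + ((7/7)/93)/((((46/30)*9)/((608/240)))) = 693758/365769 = 1.90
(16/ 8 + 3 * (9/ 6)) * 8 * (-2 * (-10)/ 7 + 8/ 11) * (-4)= -57408/ 77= -745.56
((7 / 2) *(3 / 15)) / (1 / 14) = 49 / 5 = 9.80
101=101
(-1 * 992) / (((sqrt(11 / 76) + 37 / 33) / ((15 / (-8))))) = 34520112 / 18413 - 810216 * sqrt(209) / 18413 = 1238.63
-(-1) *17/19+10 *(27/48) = 991/152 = 6.52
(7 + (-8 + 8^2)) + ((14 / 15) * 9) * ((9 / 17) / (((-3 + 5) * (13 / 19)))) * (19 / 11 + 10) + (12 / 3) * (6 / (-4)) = 1156074 / 12155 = 95.11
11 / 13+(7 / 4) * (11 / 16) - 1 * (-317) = 319.05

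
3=3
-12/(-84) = 1/7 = 0.14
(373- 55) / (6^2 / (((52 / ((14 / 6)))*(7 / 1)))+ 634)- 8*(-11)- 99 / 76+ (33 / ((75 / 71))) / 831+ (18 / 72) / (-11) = 87.21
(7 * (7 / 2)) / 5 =49 / 10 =4.90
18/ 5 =3.60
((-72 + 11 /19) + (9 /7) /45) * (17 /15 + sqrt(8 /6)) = -94952 * sqrt(3) /1995 - 807092 /9975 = -163.35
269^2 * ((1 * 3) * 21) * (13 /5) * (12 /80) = 177790977 /100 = 1777909.77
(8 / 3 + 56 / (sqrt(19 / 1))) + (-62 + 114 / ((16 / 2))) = -541 / 12 + 56 * sqrt(19) / 19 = -32.24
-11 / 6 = -1.83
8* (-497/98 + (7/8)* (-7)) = -627/7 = -89.57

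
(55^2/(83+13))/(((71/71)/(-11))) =-33275/96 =-346.61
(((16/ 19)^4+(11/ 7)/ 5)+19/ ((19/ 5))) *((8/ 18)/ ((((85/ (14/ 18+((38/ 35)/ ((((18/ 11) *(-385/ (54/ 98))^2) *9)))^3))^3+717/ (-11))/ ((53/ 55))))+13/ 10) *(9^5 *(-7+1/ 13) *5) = -921143633361503981492799095933749099067265373101511828140053540549867053998648719564990042679878513341770/ 59592368639807931350954417263786241939416506303228331579088711556232908291498050044052074374244879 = -15457409.30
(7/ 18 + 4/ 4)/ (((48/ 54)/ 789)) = 19725/ 16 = 1232.81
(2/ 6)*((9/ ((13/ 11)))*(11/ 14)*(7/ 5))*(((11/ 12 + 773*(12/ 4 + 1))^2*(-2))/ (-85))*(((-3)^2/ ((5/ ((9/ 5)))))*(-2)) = -13847287311/ 3400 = -4072731.56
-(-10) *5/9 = 5.56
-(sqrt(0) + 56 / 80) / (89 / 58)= -203 / 445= -0.46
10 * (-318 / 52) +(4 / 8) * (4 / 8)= -3167 / 52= -60.90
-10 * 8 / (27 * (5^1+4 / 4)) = -40 / 81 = -0.49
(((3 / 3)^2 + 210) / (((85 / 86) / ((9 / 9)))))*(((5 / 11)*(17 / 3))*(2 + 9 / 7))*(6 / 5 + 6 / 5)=1669432 / 385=4336.19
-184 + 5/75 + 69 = -1724/15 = -114.93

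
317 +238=555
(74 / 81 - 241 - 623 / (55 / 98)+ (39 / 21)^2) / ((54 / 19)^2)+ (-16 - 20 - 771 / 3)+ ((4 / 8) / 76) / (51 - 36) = -11120136229271 / 24188832360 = -459.72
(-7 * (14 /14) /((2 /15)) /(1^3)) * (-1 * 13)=1365 /2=682.50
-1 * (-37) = 37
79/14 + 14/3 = 10.31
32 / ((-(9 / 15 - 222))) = 0.14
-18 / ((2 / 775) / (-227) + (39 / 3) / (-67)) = 212165550 / 2287159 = 92.76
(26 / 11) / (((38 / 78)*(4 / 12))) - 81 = -13887 / 209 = -66.44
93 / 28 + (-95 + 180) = 2473 / 28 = 88.32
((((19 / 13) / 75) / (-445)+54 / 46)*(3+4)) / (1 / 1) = 81999316 / 9979125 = 8.22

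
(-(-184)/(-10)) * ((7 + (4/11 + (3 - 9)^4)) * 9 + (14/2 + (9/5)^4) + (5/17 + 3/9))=-378973941332/1753125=-216170.52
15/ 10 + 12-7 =13/ 2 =6.50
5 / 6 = 0.83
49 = 49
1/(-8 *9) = -1/72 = -0.01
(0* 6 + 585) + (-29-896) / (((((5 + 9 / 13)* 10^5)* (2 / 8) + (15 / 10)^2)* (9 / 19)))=38960702105 / 66601053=584.99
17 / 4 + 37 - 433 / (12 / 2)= -371 / 12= -30.92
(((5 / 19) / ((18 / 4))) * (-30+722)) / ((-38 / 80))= -85.20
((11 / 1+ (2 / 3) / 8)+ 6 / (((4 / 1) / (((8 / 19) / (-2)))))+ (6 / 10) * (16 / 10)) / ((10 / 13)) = 869011 / 57000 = 15.25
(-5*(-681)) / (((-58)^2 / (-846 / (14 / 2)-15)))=-3238155 / 23548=-137.51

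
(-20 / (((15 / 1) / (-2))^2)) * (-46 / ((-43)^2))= 736 / 83205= 0.01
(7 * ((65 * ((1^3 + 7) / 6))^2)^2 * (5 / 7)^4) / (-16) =-178506250000 / 27783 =-6425017.10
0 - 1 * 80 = -80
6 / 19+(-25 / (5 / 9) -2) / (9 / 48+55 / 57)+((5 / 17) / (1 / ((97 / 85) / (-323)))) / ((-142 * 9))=-5073972279593 / 125381636766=-40.47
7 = 7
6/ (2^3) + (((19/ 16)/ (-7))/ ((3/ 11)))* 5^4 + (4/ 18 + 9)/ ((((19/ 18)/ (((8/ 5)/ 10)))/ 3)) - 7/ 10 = -61369583/ 159600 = -384.52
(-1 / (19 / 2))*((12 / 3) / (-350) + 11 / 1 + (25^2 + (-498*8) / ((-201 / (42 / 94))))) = -67.88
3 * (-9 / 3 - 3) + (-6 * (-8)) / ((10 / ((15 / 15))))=-66 / 5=-13.20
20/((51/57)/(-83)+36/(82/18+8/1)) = 3564020/509027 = 7.00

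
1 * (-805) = -805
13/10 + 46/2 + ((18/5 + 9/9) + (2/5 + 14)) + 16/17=44.24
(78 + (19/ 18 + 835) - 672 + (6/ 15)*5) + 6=4501/ 18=250.06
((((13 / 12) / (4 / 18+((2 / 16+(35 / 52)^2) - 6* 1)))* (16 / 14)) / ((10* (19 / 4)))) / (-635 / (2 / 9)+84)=0.00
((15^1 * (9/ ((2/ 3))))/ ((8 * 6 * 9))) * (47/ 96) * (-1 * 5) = -1175/ 1024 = -1.15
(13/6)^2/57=169/2052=0.08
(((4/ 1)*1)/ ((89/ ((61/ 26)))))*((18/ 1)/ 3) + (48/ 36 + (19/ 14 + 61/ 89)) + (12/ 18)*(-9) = -96773/ 48594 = -1.99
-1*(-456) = 456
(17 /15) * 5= 17 /3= 5.67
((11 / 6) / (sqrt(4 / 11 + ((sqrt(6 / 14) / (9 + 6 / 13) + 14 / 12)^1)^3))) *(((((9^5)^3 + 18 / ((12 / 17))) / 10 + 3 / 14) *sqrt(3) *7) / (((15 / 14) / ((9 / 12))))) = 191099501382730883481 *sqrt(902) / (200 *sqrt(495288222 *sqrt(21) + 15794197489)) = 213514388939979.95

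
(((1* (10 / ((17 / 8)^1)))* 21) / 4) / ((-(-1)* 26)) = 210 / 221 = 0.95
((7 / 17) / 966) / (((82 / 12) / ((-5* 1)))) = -5 / 16031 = -0.00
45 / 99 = 5 / 11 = 0.45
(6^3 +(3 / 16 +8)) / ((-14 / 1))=-3587 / 224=-16.01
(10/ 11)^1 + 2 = 32/ 11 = 2.91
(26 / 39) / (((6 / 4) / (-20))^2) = 118.52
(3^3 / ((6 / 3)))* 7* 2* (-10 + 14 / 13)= -21924 / 13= -1686.46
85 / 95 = 17 / 19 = 0.89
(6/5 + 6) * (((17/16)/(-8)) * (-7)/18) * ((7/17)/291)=49/93120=0.00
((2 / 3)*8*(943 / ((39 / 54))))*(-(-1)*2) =181056 / 13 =13927.38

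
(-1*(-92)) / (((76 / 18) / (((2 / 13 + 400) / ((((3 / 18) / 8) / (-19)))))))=-103374144 / 13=-7951857.23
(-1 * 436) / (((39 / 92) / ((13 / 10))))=-20056 / 15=-1337.07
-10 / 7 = -1.43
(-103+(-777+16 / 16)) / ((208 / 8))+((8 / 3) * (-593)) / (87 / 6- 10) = -270421 / 702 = -385.22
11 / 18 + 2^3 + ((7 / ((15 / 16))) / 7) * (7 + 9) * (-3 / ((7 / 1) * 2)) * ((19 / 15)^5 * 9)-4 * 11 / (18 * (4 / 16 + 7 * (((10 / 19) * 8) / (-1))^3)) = -8353807892648629 / 84631489031250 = -98.71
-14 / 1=-14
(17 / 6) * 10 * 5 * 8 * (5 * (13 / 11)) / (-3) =-2232.32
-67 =-67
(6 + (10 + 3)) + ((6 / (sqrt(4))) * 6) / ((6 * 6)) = 39 / 2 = 19.50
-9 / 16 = -0.56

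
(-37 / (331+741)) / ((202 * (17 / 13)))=-481 / 3681248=-0.00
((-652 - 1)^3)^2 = 77531660905535929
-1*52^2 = -2704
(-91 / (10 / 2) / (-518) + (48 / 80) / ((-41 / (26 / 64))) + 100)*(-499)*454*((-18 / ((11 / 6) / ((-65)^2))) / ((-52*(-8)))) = 4826539215584775 / 2135936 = 2259683443.50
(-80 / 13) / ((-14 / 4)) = 160 / 91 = 1.76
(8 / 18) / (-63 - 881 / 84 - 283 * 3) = -112 / 232467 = -0.00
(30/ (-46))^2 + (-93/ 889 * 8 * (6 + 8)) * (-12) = 9474399/ 67183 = 141.02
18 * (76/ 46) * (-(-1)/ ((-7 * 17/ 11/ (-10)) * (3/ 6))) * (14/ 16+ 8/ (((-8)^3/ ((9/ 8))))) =4128795/ 87584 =47.14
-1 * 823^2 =-677329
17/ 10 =1.70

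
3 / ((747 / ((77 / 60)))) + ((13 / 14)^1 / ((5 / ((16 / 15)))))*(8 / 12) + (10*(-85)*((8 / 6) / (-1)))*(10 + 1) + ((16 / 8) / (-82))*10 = 89089777597 / 7146300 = 12466.56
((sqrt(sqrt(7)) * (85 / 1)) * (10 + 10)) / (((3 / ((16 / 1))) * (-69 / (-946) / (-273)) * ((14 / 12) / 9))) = -6021100800 * 7^(1 / 4) / 23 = -425816584.21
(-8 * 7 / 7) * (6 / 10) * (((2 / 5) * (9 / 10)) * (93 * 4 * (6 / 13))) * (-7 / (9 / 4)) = 1499904 / 1625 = 923.02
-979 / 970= -1.01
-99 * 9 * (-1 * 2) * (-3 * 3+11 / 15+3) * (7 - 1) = -281556 / 5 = -56311.20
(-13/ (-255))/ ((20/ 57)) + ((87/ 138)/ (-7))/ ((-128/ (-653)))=-5503137/ 17516800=-0.31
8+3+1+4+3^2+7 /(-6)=143 /6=23.83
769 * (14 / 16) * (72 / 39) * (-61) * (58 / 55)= -57135162 / 715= -79909.32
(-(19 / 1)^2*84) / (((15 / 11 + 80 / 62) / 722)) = -7465829448 / 905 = -8249535.30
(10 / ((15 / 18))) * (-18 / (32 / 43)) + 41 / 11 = -12607 / 44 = -286.52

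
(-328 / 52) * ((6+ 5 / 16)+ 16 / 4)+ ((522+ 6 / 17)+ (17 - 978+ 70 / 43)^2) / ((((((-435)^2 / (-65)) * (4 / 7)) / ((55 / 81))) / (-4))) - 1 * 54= 924973712107265 / 668069186616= 1384.55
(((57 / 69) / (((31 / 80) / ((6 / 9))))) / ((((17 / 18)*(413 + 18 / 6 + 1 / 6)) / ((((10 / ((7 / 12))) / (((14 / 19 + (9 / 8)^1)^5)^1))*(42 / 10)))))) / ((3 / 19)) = 4049103395204628480 / 54940065291093183091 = 0.07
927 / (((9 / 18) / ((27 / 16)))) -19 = 24877 / 8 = 3109.62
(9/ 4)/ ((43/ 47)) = 423/ 172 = 2.46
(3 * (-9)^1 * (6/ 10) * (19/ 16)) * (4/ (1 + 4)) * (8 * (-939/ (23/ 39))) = 112719438/ 575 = 196033.81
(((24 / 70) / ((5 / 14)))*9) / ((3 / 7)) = 504 / 25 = 20.16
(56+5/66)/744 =3701/49104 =0.08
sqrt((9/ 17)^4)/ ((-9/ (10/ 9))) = -10/ 289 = -0.03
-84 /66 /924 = -1 /726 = -0.00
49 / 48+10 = 11.02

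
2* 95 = 190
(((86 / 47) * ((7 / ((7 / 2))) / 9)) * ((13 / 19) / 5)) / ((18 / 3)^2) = 559 / 361665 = 0.00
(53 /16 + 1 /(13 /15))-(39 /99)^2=976529 /226512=4.31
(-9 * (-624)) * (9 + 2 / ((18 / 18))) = 61776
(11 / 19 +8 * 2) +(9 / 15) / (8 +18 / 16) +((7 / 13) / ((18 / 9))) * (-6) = 1354968 / 90155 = 15.03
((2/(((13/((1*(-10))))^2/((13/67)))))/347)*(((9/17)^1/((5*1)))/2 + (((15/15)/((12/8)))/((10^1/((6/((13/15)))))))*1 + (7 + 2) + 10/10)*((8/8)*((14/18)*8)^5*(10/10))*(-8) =-2047576684625920/3944141167473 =-519.14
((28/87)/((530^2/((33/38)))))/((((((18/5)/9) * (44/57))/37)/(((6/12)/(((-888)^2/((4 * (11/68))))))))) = 77/1574061127680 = 0.00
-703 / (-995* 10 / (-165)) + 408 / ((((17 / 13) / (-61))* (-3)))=6332.34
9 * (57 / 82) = 513 / 82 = 6.26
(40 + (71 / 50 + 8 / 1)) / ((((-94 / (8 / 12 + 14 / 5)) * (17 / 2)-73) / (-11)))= 706706 / 394525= 1.79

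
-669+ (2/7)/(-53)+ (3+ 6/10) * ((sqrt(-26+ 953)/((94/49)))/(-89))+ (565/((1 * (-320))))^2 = -1011893997/1519616 -1323 * sqrt(103)/20915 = -666.53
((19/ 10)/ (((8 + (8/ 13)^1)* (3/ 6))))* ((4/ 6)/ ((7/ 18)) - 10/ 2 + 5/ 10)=-9633/ 7840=-1.23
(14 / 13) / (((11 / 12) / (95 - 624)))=-88872 / 143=-621.48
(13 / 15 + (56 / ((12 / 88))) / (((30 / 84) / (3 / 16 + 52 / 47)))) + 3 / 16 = 1119613 / 752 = 1488.85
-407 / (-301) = 407 / 301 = 1.35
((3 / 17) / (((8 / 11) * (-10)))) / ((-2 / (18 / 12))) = 99 / 5440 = 0.02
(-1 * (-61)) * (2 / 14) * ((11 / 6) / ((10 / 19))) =12749 / 420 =30.35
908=908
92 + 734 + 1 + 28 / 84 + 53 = 2641 / 3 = 880.33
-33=-33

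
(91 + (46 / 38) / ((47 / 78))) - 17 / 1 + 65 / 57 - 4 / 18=618263 / 8037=76.93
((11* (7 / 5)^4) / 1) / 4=26411 / 2500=10.56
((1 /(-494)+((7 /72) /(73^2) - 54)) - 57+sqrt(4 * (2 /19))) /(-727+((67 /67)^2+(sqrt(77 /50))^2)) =262994100275 /1716443807364 - 100 * sqrt(38) /688237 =0.15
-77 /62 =-1.24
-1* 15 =-15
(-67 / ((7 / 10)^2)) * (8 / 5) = -218.78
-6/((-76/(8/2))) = 6/19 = 0.32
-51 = -51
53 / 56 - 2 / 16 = 23 / 28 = 0.82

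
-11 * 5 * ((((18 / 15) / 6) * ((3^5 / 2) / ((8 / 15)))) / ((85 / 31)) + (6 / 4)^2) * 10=-1411245 / 136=-10376.80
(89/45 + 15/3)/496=157/11160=0.01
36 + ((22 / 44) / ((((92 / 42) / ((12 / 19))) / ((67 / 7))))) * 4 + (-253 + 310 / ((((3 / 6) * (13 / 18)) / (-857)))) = -4180721861 / 5681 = -735913.02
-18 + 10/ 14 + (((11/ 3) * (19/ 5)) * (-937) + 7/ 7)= -13071.82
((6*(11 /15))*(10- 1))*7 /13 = 1386 /65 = 21.32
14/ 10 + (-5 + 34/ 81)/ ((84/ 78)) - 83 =-69541/ 810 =-85.85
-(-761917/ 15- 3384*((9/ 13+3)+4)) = 14980921/ 195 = 76825.24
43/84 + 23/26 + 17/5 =4.80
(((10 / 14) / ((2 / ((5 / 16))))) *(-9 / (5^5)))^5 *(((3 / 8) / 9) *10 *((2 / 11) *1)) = -0.00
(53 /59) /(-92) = -53 /5428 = -0.01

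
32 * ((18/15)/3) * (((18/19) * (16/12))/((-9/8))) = -4096/285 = -14.37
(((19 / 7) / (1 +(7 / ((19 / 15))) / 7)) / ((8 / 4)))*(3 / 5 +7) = 6859 / 1190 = 5.76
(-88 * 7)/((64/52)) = -1001/2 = -500.50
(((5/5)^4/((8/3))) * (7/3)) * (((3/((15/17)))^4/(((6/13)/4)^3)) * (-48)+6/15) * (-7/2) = 575442262507/45000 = 12787605.83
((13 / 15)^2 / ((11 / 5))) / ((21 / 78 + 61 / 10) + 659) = 2197 / 4281651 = 0.00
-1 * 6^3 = -216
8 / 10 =4 / 5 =0.80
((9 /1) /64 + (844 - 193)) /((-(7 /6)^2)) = -375057 /784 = -478.39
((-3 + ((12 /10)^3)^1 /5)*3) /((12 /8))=-5.31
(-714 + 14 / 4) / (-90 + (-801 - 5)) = 203 / 256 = 0.79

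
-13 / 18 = -0.72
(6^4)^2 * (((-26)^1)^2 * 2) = 2270840832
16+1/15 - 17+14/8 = 0.82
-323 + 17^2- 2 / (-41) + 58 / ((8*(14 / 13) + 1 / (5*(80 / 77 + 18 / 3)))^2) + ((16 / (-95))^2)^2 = -10273356753576415424584 / 309679724845383125625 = -33.17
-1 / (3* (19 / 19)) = -1 / 3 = -0.33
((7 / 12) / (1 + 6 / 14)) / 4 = 0.10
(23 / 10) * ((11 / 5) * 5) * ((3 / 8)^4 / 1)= 20493 / 40960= 0.50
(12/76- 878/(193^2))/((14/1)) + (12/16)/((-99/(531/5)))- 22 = -24844347839/1089905740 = -22.79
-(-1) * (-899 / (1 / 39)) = -35061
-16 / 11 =-1.45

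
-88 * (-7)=616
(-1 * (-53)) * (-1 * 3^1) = -159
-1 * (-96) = 96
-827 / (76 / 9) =-7443 / 76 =-97.93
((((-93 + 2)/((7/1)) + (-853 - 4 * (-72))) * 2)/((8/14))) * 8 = -16184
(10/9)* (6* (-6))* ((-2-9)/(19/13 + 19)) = 2860/133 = 21.50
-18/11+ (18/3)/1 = 48/11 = 4.36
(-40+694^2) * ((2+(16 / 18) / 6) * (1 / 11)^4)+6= 10101470 / 131769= 76.66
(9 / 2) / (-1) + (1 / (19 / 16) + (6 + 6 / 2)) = 203 / 38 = 5.34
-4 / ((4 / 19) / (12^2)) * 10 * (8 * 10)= -2188800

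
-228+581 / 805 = -26137 / 115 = -227.28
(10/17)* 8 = 80/17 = 4.71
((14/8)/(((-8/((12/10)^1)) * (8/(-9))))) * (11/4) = 2079/2560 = 0.81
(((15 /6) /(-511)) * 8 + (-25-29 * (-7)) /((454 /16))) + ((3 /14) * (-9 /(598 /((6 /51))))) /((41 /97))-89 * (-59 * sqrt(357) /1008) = 301359022495 /48348245582 + 5251 * sqrt(357) /1008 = 104.66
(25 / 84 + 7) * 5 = 3065 / 84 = 36.49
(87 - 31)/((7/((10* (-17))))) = -1360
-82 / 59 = -1.39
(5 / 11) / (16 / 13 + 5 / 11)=65 / 241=0.27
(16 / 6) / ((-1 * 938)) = -4 / 1407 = -0.00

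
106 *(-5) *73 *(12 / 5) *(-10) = 928560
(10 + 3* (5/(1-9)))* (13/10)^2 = 2197/160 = 13.73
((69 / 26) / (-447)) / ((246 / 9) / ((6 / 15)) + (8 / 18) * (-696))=23 / 933634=0.00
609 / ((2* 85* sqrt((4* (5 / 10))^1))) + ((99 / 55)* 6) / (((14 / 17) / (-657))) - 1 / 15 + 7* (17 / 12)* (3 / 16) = -57888049 / 6720 + 609* sqrt(2) / 340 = -8611.76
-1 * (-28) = 28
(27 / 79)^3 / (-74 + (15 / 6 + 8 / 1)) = -39366 / 62615953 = -0.00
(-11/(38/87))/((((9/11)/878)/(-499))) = 768685049/57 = 13485702.61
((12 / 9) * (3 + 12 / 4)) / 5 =8 / 5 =1.60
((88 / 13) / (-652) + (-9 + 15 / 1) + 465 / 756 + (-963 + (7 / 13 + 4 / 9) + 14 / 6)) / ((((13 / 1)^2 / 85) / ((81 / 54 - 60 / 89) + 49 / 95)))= -3115629949439 / 4844525608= -643.12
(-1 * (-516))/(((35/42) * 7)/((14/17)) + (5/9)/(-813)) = 15102288/207295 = 72.85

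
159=159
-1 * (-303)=303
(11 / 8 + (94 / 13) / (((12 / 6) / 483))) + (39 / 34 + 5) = 3100635 / 1768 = 1753.75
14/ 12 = 7/ 6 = 1.17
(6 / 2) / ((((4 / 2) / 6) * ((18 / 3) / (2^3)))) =12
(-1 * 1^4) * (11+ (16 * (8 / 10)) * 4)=-62.20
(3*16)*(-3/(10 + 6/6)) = -13.09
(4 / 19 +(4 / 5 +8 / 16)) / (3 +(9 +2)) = 41 / 380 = 0.11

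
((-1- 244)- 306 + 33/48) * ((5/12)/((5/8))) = -2935/8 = -366.88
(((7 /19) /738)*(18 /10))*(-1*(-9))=63 /7790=0.01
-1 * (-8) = 8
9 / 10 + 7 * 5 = 359 / 10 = 35.90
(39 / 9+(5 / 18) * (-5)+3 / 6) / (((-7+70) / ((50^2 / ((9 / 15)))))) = 387500 / 1701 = 227.81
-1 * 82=-82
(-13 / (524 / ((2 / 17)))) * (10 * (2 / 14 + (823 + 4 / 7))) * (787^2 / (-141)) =77377769170 / 732683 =105608.80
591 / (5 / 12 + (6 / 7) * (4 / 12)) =841.42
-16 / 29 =-0.55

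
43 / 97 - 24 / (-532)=6301 / 12901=0.49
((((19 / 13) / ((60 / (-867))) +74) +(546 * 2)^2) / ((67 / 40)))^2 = 384534896552653284 / 758641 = 506873338710.47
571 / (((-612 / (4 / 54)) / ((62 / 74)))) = -17701 / 305694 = -0.06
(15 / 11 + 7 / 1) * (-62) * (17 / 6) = -48484 / 33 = -1469.21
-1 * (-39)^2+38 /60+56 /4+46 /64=-722711 /480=-1505.65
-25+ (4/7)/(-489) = -25.00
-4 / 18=-2 / 9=-0.22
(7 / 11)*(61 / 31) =427 / 341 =1.25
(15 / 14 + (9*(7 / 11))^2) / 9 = 19127 / 5082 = 3.76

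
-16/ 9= -1.78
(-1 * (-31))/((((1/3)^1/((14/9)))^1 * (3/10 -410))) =-4340/12291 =-0.35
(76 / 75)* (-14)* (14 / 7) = -2128 / 75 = -28.37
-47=-47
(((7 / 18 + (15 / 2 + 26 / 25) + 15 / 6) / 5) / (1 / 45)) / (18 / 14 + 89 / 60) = 216006 / 5815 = 37.15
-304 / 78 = -152 / 39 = -3.90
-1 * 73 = -73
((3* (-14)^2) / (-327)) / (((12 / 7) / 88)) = -30184 / 327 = -92.31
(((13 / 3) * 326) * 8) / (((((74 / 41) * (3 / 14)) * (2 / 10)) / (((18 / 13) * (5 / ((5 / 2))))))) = 14969920 / 37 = 404592.43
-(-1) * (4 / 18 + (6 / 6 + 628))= 5663 / 9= 629.22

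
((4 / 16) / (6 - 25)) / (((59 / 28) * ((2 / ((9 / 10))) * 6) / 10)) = -21 / 4484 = -0.00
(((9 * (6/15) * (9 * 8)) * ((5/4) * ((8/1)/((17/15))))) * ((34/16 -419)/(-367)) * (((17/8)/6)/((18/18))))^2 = 1824322955625/2155024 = 846544.15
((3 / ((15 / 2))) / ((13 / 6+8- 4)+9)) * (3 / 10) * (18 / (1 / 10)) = 648 / 455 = 1.42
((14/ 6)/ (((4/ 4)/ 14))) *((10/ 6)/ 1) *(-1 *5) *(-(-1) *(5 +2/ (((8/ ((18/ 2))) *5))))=-26705/ 18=-1483.61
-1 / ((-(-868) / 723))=-723 / 868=-0.83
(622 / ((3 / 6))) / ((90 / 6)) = 1244 / 15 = 82.93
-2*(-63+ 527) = -928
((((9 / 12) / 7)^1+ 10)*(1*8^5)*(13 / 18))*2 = 30138368 / 63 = 478386.79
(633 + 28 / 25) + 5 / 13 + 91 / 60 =2480483 / 3900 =636.02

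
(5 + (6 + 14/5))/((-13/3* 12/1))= -69/260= -0.27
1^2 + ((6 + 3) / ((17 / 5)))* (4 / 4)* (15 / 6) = 259 / 34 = 7.62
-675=-675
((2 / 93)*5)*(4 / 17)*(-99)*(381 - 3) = -498960 / 527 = -946.79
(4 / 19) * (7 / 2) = 14 / 19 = 0.74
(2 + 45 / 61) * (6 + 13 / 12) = 14195 / 732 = 19.39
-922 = -922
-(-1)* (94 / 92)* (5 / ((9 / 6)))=235 / 69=3.41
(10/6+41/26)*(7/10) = 1771/780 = 2.27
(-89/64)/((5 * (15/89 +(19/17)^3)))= -38915873/218926720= -0.18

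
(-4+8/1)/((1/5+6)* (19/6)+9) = 120/859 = 0.14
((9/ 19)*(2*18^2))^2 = 34012224/ 361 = 94216.69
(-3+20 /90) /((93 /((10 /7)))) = -250 /5859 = -0.04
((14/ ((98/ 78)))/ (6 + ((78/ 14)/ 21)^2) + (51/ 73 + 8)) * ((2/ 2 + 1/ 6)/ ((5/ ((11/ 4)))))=78457169/ 11607000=6.76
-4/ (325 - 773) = 1/ 112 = 0.01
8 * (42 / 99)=112 / 33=3.39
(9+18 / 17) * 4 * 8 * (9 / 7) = 49248 / 119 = 413.85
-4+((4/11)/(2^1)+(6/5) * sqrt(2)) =-42/11+6 * sqrt(2)/5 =-2.12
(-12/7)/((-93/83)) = 332/217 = 1.53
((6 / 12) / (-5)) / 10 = -0.01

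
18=18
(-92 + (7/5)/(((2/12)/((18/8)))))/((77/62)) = -22661/385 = -58.86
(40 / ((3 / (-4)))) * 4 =-640 / 3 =-213.33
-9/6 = -3/2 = -1.50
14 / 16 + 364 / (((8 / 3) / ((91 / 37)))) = 99631 / 296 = 336.59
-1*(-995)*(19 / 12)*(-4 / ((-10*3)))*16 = 30248 / 9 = 3360.89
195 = 195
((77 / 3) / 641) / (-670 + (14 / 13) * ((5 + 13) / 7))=-1001 / 16680102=-0.00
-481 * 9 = -4329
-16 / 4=-4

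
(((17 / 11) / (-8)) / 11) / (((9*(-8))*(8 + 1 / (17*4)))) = 0.00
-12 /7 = -1.71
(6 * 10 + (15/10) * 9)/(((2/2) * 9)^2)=49/54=0.91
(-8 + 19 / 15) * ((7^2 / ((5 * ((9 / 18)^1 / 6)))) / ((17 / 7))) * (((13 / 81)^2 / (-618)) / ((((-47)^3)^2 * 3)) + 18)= -163525283139220768157714 / 27862870057991846775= -5868.93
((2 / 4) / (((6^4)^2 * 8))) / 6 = 1 / 161243136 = 0.00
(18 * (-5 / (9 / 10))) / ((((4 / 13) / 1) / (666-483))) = -59475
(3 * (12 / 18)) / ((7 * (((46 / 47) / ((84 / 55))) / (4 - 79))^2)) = 250500600 / 64009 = 3913.52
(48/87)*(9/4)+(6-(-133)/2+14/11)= 47859/638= 75.01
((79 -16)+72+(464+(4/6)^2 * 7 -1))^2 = 361334.57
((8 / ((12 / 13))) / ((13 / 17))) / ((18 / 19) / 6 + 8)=646 / 465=1.39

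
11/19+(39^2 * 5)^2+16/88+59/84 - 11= 1015369087471/17556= 57836015.46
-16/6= -8/3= -2.67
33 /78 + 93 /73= 3221 /1898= 1.70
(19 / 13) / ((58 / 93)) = 1767 / 754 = 2.34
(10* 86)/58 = 430/29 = 14.83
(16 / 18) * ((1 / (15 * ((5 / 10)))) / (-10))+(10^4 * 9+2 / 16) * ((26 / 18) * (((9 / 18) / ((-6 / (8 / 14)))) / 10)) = -46800961 / 75600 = -619.06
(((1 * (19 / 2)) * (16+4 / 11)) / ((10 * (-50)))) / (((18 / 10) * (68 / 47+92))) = -893 / 483120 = -0.00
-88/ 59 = -1.49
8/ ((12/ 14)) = 28/ 3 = 9.33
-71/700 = -0.10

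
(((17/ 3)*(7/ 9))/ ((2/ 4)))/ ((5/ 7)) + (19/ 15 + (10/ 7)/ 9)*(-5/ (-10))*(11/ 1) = 38141/ 1890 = 20.18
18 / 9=2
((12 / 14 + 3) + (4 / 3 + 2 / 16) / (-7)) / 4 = 613 / 672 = 0.91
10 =10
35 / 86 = 0.41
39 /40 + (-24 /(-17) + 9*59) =362703 /680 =533.39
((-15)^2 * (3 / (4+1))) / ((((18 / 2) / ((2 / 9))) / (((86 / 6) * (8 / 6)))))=1720 / 27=63.70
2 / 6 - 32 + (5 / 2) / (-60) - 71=-2465 / 24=-102.71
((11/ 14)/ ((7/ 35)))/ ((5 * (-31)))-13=-5653/ 434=-13.03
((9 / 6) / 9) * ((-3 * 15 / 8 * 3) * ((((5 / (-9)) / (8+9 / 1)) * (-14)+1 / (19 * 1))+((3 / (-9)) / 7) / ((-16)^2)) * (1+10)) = -146111185 / 9261056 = -15.78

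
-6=-6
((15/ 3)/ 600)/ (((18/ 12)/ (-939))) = -313/ 60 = -5.22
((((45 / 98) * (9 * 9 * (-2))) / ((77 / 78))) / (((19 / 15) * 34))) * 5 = -8.75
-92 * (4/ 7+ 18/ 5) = -13432/ 35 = -383.77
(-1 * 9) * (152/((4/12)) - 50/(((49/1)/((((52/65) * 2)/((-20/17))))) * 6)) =-201198/49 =-4106.08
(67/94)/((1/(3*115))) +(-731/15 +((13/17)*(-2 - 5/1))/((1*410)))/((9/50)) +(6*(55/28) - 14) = -167932609/6191451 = -27.12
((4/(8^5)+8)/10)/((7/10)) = 65537/57344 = 1.14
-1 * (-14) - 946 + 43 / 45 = -41897 / 45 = -931.04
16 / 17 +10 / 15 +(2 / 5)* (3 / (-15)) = 1948 / 1275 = 1.53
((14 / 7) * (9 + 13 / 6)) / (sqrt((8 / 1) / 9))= 67 * sqrt(2) / 4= 23.69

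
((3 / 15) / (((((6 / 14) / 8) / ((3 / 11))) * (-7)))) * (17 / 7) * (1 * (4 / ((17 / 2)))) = -0.17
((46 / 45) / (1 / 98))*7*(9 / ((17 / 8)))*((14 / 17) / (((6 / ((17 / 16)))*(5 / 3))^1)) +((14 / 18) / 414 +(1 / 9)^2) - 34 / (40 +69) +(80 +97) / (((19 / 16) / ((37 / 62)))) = 35433068104621 / 101665493550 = 348.53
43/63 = 0.68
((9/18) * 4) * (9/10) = 9/5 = 1.80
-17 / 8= -2.12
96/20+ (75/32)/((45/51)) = 1193/160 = 7.46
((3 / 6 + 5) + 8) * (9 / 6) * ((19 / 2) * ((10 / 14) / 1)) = 7695 / 56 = 137.41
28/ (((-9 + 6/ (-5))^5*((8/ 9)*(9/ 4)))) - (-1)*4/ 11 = 1379619754/ 3795277761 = 0.36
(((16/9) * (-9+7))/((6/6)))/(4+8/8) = -32/45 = -0.71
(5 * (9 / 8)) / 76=45 / 608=0.07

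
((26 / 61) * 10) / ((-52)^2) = 5 / 3172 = 0.00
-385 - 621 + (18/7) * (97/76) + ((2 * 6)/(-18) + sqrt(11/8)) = -800701/798 + sqrt(22)/4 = -1002.21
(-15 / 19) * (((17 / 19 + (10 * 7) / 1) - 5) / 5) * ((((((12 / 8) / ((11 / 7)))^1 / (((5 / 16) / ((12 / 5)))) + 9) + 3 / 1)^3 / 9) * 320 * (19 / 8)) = -501565871757312 / 79028125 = -6346675.59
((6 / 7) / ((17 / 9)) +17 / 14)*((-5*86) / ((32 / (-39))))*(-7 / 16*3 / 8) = -9986535 / 69632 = -143.42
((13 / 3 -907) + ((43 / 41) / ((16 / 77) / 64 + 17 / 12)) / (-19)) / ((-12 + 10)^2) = -691956295 / 3066144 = -225.68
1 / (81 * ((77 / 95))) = 95 / 6237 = 0.02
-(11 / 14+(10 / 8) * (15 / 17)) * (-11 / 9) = 9889 / 4284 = 2.31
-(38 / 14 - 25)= 156 / 7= 22.29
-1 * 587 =-587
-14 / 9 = -1.56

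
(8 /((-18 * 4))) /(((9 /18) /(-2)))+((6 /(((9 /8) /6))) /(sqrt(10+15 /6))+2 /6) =9.83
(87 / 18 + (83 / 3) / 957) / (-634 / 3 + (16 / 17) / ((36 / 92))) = -474623 / 20394308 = -0.02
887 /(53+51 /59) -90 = -233687 /3178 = -73.53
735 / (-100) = -147 / 20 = -7.35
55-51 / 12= 203 / 4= 50.75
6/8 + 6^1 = 27/4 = 6.75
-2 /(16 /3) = -3 /8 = -0.38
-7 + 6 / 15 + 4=-13 / 5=-2.60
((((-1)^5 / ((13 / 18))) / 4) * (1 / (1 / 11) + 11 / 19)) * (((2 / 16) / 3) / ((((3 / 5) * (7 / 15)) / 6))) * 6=-37125 / 1729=-21.47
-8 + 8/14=-52/7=-7.43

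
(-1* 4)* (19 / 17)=-76 / 17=-4.47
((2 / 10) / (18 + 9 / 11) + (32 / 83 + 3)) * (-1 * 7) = -2042236 / 85905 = -23.77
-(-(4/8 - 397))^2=-157212.25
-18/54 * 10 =-10/3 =-3.33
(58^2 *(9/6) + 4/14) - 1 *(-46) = 35646/7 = 5092.29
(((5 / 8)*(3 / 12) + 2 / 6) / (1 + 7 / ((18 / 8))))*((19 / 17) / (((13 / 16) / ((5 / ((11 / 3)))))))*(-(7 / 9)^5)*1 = -75043255 / 1180284534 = -0.06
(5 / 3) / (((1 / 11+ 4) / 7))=77 / 27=2.85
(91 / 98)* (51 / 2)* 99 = 65637 / 28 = 2344.18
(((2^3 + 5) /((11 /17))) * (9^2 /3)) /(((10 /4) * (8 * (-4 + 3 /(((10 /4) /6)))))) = 5967 /704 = 8.48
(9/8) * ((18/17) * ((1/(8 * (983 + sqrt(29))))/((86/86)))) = 79623/525645440 - 81 * sqrt(29)/525645440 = 0.00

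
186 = 186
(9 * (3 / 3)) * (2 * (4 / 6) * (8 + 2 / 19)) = 1848 / 19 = 97.26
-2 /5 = -0.40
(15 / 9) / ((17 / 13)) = 65 / 51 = 1.27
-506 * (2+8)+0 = -5060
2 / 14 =1 / 7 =0.14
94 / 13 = 7.23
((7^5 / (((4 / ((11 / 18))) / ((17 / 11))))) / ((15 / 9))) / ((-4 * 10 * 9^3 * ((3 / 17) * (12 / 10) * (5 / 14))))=-34000561 / 31492800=-1.08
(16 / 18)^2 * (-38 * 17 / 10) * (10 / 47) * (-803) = 33199232 / 3807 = 8720.58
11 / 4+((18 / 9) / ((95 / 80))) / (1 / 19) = 139 / 4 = 34.75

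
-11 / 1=-11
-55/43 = -1.28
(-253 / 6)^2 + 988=99577 / 36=2766.03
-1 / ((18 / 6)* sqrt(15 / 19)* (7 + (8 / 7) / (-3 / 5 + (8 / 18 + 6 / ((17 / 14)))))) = -25627* sqrt(285) / 8347905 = -0.05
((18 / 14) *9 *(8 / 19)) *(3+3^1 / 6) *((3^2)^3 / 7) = 236196 / 133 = 1775.91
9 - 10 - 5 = -6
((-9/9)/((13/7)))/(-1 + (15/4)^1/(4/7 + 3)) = -10.77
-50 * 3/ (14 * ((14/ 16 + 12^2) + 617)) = -120/ 8533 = -0.01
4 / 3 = 1.33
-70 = -70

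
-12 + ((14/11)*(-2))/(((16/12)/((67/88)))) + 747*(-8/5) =-5849883/4840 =-1208.65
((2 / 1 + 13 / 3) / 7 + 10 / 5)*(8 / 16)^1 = 61 / 42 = 1.45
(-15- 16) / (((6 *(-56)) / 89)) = 2759 / 336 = 8.21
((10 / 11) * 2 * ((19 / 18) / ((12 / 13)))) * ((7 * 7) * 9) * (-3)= -2750.68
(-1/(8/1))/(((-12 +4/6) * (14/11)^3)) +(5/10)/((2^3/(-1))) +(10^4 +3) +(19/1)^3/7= 8197210465/746368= 10982.80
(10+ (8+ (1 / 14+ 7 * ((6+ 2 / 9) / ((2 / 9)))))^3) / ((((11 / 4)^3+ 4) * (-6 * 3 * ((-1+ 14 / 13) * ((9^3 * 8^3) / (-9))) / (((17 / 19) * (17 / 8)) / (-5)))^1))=-9734864653709 / 4289232890880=-2.27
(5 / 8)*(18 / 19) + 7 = 577 / 76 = 7.59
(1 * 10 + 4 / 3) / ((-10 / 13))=-221 / 15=-14.73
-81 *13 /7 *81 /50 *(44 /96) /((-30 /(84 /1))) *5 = 312741 /200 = 1563.70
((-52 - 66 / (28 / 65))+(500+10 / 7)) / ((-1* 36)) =-4147 / 504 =-8.23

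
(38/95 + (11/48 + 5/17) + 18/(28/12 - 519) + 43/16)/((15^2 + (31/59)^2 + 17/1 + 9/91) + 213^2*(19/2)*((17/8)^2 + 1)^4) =1502304920378802176/167582701628155755368731125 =0.00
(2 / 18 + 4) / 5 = 37 / 45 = 0.82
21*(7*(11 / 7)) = 231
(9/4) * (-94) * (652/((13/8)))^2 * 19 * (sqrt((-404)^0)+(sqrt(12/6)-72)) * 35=271684918632960/169-3826548149760 * sqrt(2)/169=1575582025695.24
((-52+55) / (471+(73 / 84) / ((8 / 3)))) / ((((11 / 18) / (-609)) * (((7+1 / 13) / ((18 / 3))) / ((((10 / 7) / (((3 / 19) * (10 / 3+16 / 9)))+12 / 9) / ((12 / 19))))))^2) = 392217960707037738 / 3574917564097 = 109713.85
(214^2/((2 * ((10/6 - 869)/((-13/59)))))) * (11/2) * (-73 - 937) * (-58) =143861379090/76759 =1874195.59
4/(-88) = -1/22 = -0.05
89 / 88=1.01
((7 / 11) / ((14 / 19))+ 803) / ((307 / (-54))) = -477495 / 3377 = -141.40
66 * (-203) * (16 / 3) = -71456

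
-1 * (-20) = 20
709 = 709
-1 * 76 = -76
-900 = -900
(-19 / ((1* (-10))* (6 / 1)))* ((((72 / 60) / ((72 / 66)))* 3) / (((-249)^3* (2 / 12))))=-0.00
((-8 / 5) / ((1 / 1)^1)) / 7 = -8 / 35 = -0.23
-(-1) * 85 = 85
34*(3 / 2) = 51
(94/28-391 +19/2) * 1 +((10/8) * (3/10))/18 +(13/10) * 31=-567541/1680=-337.82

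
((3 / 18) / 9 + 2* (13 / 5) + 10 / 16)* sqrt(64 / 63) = 6311* sqrt(7) / 2835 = 5.89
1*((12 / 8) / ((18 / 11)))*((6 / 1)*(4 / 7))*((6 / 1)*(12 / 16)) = 99 / 7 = 14.14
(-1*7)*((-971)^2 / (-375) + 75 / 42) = 13190399 / 750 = 17587.20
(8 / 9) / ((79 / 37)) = 296 / 711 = 0.42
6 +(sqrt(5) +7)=sqrt(5) +13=15.24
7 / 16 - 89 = -1417 / 16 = -88.56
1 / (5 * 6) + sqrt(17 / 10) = 1 / 30 + sqrt(170) / 10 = 1.34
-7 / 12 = -0.58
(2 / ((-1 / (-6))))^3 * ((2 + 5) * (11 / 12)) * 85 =942480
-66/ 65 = -1.02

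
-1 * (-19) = 19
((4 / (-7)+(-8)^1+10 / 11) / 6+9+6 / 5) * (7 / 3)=20.82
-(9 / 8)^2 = -81 / 64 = -1.27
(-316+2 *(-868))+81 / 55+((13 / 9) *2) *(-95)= -1150861 / 495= -2324.97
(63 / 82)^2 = 3969 / 6724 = 0.59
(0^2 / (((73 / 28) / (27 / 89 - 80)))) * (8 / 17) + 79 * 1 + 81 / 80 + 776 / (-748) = 1181467 / 14960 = 78.98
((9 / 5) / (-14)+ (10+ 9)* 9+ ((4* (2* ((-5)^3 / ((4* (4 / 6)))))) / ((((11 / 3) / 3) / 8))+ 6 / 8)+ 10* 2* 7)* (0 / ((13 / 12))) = 0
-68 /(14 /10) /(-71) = 340 /497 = 0.68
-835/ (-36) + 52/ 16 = 238/ 9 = 26.44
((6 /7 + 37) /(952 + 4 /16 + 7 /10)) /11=5300 /1467543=0.00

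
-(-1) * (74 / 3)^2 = 5476 / 9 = 608.44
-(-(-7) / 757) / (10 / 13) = -91 / 7570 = -0.01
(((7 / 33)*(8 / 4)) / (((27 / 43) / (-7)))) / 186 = -2107 / 82863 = -0.03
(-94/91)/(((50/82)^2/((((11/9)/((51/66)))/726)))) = -158014/26105625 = -0.01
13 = 13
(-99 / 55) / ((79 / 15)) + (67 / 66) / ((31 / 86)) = 199978 / 80817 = 2.47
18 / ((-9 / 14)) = -28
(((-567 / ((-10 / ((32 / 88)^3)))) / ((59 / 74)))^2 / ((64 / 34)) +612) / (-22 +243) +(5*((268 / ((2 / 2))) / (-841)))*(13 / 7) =-1908138065493824 / 11798791618889275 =-0.16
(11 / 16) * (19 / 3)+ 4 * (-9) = -1519 / 48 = -31.65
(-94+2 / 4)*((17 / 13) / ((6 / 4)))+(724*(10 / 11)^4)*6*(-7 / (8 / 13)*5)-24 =-96415597715 / 570999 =-168854.23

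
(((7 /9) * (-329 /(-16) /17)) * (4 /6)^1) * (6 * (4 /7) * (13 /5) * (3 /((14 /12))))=1222 /85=14.38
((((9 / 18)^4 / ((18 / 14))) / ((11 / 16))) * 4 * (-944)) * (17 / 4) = -112336 / 99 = -1134.71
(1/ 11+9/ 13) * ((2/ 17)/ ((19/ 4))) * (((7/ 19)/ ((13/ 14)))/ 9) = 87808/ 102678147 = 0.00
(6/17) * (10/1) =60/17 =3.53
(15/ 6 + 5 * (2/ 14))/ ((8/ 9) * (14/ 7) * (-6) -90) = -135/ 4228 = -0.03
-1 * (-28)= 28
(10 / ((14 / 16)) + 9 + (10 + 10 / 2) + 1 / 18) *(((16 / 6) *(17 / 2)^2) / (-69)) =-1292119 / 13041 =-99.08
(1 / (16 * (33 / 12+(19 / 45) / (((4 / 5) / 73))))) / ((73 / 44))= 99 / 108478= 0.00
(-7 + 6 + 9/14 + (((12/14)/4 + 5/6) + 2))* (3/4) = 113/56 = 2.02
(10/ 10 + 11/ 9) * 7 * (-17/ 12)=-595/ 27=-22.04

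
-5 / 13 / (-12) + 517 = 80657 / 156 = 517.03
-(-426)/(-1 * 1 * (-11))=426/11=38.73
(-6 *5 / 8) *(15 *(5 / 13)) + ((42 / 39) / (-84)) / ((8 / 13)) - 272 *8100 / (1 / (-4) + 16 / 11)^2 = -1518496.27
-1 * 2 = -2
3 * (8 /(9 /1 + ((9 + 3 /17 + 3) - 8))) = 51 /28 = 1.82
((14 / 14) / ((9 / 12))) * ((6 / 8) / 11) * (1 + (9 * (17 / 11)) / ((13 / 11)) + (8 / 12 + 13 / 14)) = 1.31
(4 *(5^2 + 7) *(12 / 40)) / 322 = 96 / 805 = 0.12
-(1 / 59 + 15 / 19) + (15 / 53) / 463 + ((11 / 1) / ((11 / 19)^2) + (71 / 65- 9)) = 474099883294 / 19668376585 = 24.10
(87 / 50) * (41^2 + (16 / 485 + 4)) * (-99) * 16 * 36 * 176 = -356787597602304 / 12125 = -29425781245.55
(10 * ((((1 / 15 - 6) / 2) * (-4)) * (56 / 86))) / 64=623 / 516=1.21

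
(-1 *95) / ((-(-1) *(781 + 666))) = -95 / 1447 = -0.07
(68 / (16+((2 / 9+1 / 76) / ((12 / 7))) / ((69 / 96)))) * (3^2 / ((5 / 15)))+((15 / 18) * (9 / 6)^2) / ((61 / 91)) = 116.19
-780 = -780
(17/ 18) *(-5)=-85/ 18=-4.72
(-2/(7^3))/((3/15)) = -10/343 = -0.03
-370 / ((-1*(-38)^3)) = -185 / 27436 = -0.01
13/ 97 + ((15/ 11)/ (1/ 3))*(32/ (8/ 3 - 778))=-43211/ 1240921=-0.03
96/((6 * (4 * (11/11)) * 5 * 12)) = 1/15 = 0.07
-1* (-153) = 153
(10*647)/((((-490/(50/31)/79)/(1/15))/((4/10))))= -204452/4557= -44.87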